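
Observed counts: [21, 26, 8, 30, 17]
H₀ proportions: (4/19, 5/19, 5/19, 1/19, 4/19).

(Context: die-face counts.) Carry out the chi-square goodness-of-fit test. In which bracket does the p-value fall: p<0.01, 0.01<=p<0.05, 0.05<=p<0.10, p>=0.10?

n = 102; E_i = n·p_i = [21.47, 26.84, 26.84, 5.37, 21.47]
χ² = (21−21.47)²/21.47 + (26−26.84)²/26.84 + (8−26.84)²/26.84 + (30−5.37)²/5.37 + (17−21.47)²/21.47 = 127.2108
df = 4
p-value (upper-tail) = 0.00000
→ bracket: p<0.01

p-value bracket: p<0.01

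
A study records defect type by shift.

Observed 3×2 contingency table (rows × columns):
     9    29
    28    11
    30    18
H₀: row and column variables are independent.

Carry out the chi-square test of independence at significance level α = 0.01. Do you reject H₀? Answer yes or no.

reject H₀: yes

Row totals [38, 39, 48], col totals [67, 58], n=125
χ² = (9−20.37)²/20.37 + (29−17.63)²/17.63 + (28−20.90)²/20.90 + (11−18.10)²/18.10 + (30−25.73)²/25.73 + (18−22.27)²/22.27 = 20.3943
df = 2
p-value (upper-tail) = 0.00004
At α=0.01: p < α → reject H₀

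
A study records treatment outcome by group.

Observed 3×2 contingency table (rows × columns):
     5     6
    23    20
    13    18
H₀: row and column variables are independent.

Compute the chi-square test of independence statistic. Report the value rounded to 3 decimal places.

test statistic = 1.002

Row totals [11, 43, 31], col totals [41, 44], n=85
χ² = (5−5.31)²/5.31 + (6−5.69)²/5.69 + (23−20.74)²/20.74 + (20−22.26)²/22.26 + (13−14.95)²/14.95 + (18−16.05)²/16.05 = 1.0020
df = 2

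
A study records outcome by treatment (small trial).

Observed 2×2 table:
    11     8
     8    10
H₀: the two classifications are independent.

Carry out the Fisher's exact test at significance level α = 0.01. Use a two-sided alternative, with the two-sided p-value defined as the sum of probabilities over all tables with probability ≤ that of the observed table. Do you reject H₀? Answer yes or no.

reject H₀: no

Margins: r₁=19, r₂=18, c₁=19, c₂=18, n=37
p_obs = C(19,11)·C(18,8)/C(37,19); sum pmf over tables with pmf ≤ p_obs
p-value (two-sided) = 0.51712
At α=0.01: p ≥ α → fail to reject H₀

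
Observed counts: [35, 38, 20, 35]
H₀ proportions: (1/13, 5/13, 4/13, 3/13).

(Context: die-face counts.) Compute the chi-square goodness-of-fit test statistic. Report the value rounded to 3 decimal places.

n = 128; E_i = n·p_i = [9.85, 49.23, 39.38, 29.54]
χ² = (35−9.85)²/9.85 + (38−49.23)²/49.23 + (20−39.38)²/39.38 + (35−29.54)²/29.54 = 77.3729
df = 3

test statistic = 77.373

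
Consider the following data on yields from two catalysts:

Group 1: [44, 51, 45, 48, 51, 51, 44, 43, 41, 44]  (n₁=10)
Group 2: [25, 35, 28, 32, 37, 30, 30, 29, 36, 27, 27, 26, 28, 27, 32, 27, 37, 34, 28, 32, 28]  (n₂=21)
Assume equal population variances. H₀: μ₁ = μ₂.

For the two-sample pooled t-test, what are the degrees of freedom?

degrees of freedom = 29

df = n₁ + n₂ − 2 = 10 + 21 − 2 = 29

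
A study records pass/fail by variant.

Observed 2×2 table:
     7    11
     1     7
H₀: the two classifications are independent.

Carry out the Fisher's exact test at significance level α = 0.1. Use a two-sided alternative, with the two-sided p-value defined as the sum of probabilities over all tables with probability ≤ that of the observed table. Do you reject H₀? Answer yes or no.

Margins: r₁=18, r₂=8, c₁=8, c₂=18, n=26
p_obs = C(18,7)·C(8,1)/C(26,8); sum pmf over tables with pmf ≤ p_obs
p-value (two-sided) = 0.36016
At α=0.1: p ≥ α → fail to reject H₀

reject H₀: no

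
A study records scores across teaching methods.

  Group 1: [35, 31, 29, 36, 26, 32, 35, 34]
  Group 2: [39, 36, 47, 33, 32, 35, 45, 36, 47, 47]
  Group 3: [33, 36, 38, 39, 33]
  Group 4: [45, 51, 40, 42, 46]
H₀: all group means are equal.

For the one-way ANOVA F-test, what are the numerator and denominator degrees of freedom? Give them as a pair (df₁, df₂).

degrees of freedom = [3, 24]

k = 4 groups, N = 28 total
df = (k−1, N−k) = (4−1, 28−4) = (3, 24)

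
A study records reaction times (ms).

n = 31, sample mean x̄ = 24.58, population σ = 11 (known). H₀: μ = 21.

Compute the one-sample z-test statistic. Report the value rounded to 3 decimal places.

test statistic = 1.812

SE = σ/√n = 11/√31 = 1.9757
z = (x̄−μ₀)/SE = (24.58−21)/1.9757 = 1.8121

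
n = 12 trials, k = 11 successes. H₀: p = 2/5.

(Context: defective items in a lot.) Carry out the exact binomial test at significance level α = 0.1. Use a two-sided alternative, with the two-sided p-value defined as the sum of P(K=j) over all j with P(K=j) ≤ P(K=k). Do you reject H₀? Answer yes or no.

reject H₀: yes

Exact binomial: n=12, k=11, p₀=2/5=0.4000
P(X=j) = C(n,j)·p₀^j·(1−p₀)^(n−j); p = Σ P(X=j) over j with P(X=j) ≤ P(X=11)
p-value (two-sided) = 0.00032
At α=0.1: p < α → reject H₀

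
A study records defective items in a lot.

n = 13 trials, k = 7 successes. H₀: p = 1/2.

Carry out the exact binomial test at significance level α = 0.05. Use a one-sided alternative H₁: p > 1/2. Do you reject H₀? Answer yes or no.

reject H₀: no

Exact binomial: n=13, k=7, p₀=1/2=0.5000
P(X≥7) from Σ C(n,i)·p₀^i·(1−p₀)^(n−i)
p-value (one-sided, H₁ greater) = 0.50000
At α=0.05: p ≥ α → fail to reject H₀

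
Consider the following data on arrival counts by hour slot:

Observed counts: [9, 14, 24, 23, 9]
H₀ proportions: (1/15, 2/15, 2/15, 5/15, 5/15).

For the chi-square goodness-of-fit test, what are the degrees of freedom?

df = k − 1 = 5 − 1 = 4

degrees of freedom = 4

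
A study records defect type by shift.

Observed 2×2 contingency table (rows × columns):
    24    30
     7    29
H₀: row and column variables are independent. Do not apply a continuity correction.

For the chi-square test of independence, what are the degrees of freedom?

df = (r−1)(c−1) = (2−1)·(2−1) = 1

degrees of freedom = 1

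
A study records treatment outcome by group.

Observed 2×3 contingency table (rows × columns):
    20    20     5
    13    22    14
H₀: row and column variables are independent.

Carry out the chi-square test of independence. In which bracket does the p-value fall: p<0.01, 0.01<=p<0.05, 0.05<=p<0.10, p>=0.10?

p-value bracket: 0.05<=p<0.10

Row totals [45, 49], col totals [33, 42, 19], n=94
χ² = (20−15.80)²/15.80 + (20−20.11)²/20.11 + (5−9.10)²/9.10 + (13−17.20)²/17.20 + (22−21.89)²/21.89 + (14−9.90)²/9.90 = 5.6833
df = 2
p-value (upper-tail) = 0.05833
→ bracket: 0.05<=p<0.10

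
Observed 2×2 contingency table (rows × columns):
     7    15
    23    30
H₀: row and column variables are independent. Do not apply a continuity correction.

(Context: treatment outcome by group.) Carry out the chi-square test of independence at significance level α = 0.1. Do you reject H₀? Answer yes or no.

Row totals [22, 53], col totals [30, 45], n=75
χ² = (7−8.80)²/8.80 + (15−13.20)²/13.20 + (23−21.20)²/21.20 + (30−31.80)²/31.80 = 0.8684
df = 1
p-value (upper-tail) = 0.35141
At α=0.1: p ≥ α → fail to reject H₀

reject H₀: no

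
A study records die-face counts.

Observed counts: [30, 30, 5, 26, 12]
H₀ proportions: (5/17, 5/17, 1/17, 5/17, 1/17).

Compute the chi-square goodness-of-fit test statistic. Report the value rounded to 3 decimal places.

test statistic = 6.625

n = 103; E_i = n·p_i = [30.29, 30.29, 6.06, 30.29, 6.06]
χ² = (30−30.29)²/30.29 + (30−30.29)²/30.29 + (5−6.06)²/6.06 + (26−30.29)²/30.29 + (12−6.06)²/6.06 = 6.6252
df = 4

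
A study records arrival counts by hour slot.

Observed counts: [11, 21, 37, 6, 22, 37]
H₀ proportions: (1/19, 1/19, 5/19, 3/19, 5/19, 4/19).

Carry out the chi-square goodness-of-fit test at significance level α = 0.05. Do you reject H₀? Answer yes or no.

reject H₀: yes

n = 134; E_i = n·p_i = [7.05, 7.05, 35.26, 21.16, 35.26, 28.21]
χ² = (11−7.05)²/7.05 + (21−7.05)²/7.05 + (37−35.26)²/35.26 + (6−21.16)²/21.16 + (22−35.26)²/35.26 + (37−28.21)²/28.21 = 48.4638
df = 5
p-value (upper-tail) = 0.00000
At α=0.05: p < α → reject H₀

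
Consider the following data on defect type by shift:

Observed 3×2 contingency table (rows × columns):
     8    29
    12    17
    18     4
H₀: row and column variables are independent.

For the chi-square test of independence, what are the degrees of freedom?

df = (r−1)(c−1) = (3−1)·(2−1) = 2

degrees of freedom = 2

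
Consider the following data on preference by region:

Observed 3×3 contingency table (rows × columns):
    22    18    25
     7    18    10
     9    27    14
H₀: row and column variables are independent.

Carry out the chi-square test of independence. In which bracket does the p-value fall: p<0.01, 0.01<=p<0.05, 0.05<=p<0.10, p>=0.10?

p-value bracket: 0.01<=p<0.05

Row totals [65, 35, 50], col totals [38, 63, 49], n=150
χ² = (22−16.47)²/16.47 + (18−27.30)²/27.30 + (25−21.23)²/21.23 + (7−8.87)²/8.87 + (18−14.70)²/14.70 + (10−11.43)²/11.43 + (9−12.67)²/12.67 + (27−21.00)²/21.00 + (14−16.33)²/16.33 = 10.1182
df = 4
p-value (upper-tail) = 0.03848
→ bracket: 0.01<=p<0.05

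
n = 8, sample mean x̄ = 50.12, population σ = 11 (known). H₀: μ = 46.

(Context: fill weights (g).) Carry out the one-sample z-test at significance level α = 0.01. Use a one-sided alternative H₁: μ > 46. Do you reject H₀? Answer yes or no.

SE = σ/√n = 11/√8 = 3.8891
z = (x̄−μ₀)/SE = (50.12−46)/3.8891 = 1.0594
p-value (one-sided, H₁ greater) = 0.14471
At α=0.01: p ≥ α → fail to reject H₀

reject H₀: no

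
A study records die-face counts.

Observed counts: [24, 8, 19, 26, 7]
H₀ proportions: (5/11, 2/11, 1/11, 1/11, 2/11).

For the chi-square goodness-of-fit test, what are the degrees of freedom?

degrees of freedom = 4

df = k − 1 = 5 − 1 = 4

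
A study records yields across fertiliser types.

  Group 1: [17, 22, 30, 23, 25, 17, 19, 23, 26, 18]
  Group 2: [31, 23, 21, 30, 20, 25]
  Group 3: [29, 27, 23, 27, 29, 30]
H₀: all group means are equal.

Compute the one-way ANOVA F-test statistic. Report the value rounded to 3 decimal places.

Group means [22.00, 25.00, 27.50], grand mean 24.318
SSB = Σnᵢ(x̄ᵢ−x̄)² = 117.273; SSW = ΣΣ(x−x̄ᵢ)² = 303.500
MSB = 117.273/2 = 58.6364; MSW = 303.500/19 = 15.9737
F = MSB/MSW = 3.6708
df = (2, 19)

test statistic = 3.671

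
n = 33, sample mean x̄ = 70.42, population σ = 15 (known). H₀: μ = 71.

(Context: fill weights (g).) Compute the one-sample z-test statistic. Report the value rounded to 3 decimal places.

test statistic = -0.222

SE = σ/√n = 15/√33 = 2.6112
z = (x̄−μ₀)/SE = (70.42−71)/2.6112 = -0.2221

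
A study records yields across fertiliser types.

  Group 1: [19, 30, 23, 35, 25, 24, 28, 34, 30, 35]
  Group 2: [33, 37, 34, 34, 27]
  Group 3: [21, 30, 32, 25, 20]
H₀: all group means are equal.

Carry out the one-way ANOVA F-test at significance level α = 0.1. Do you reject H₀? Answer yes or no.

reject H₀: yes

Group means [28.30, 33.00, 25.60], grand mean 28.800
SSB = Σnᵢ(x̄ᵢ−x̄)² = 141.900; SSW = ΣΣ(x−x̄ᵢ)² = 439.300
MSB = 141.900/2 = 70.9500; MSW = 439.300/17 = 25.8412
F = MSB/MSW = 2.7456
df = (2, 17)
p-value (upper-tail) = 0.09262
At α=0.1: p < α → reject H₀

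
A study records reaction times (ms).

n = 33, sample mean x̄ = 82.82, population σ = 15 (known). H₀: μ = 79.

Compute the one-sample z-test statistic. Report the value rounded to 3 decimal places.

test statistic = 1.463

SE = σ/√n = 15/√33 = 2.6112
z = (x̄−μ₀)/SE = (82.82−79)/2.6112 = 1.4629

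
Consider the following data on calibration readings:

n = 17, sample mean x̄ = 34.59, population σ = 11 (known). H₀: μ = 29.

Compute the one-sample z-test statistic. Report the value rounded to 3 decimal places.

test statistic = 2.095

SE = σ/√n = 11/√17 = 2.6679
z = (x̄−μ₀)/SE = (34.59−29)/2.6679 = 2.0953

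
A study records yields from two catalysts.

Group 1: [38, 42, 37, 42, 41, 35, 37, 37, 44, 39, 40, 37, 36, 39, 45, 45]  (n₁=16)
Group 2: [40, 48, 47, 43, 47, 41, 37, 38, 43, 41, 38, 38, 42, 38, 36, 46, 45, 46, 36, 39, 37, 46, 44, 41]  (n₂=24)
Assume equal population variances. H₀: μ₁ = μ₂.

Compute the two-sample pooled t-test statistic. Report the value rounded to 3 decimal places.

test statistic = -1.634

x̄₁=39.625, s₁=3.222, n₁=16
x̄₂=41.542, s₂=3.878, n₂=24
s_p² = [15·3.222² + 23·3.878²]/38 = 13.2029
SE = √(s_p²·(1/16+1/24)) = 1.1727
t = (39.625−41.542)/1.1727 = -1.6344
df = 38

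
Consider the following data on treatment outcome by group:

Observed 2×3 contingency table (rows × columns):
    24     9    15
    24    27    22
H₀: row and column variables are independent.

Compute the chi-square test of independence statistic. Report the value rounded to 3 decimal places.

test statistic = 5.389

Row totals [48, 73], col totals [48, 36, 37], n=121
χ² = (24−19.04)²/19.04 + (9−14.28)²/14.28 + (15−14.68)²/14.68 + (24−28.96)²/28.96 + (27−21.72)²/21.72 + (22−22.32)²/22.32 = 5.3891
df = 2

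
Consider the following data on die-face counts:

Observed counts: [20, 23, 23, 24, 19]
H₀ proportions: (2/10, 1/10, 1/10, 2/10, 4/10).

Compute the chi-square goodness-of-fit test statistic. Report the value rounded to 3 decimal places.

test statistic = 41.115

n = 109; E_i = n·p_i = [21.80, 10.90, 10.90, 21.80, 43.60]
χ² = (20−21.80)²/21.80 + (23−10.90)²/10.90 + (23−10.90)²/10.90 + (24−21.80)²/21.80 + (19−43.60)²/43.60 = 41.1147
df = 4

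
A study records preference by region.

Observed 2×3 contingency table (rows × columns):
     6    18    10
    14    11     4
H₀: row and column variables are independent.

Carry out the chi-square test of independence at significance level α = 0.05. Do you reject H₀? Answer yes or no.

reject H₀: yes

Row totals [34, 29], col totals [20, 29, 14], n=63
χ² = (6−10.79)²/10.79 + (18−15.65)²/15.65 + (10−7.56)²/7.56 + (14−9.21)²/9.21 + (11−13.35)²/13.35 + (4−6.44)²/6.44 = 7.1090
df = 2
p-value (upper-tail) = 0.02860
At α=0.05: p < α → reject H₀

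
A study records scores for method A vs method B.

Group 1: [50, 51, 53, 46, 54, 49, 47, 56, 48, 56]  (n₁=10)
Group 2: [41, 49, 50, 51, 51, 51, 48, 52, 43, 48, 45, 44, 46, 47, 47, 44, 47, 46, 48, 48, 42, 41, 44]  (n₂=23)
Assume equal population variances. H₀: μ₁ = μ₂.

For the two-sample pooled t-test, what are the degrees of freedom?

df = n₁ + n₂ − 2 = 10 + 23 − 2 = 31

degrees of freedom = 31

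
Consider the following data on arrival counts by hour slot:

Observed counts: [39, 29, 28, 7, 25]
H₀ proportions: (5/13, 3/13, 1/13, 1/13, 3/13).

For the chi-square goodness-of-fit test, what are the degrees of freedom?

df = k − 1 = 5 − 1 = 4

degrees of freedom = 4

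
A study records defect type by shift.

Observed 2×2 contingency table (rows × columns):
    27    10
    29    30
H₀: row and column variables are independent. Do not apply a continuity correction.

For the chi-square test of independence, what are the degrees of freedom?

degrees of freedom = 1

df = (r−1)(c−1) = (2−1)·(2−1) = 1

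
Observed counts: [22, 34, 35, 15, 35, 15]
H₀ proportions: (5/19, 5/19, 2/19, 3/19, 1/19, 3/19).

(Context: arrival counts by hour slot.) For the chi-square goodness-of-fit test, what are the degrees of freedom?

df = k − 1 = 6 − 1 = 5

degrees of freedom = 5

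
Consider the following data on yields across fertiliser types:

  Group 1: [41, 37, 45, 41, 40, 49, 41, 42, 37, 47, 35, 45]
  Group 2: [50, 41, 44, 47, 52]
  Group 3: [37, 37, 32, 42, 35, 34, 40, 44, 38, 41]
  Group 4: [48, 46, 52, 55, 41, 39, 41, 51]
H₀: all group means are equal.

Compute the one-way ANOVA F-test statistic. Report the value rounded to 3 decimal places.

test statistic = 7.036

Group means [41.67, 46.80, 38.00, 46.62], grand mean 42.486
SSB = Σnᵢ(x̄ᵢ−x̄)² = 439.401; SSW = ΣΣ(x−x̄ᵢ)² = 645.342
MSB = 439.401/3 = 146.4671; MSW = 645.342/31 = 20.8175
F = MSB/MSW = 7.0358
df = (3, 31)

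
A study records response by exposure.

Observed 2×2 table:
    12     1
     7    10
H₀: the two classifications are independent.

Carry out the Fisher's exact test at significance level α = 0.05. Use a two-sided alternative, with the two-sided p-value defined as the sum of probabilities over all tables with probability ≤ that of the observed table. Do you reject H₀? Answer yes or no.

Margins: r₁=13, r₂=17, c₁=19, c₂=11, n=30
p_obs = C(13,12)·C(17,7)/C(30,19); sum pmf over tables with pmf ≤ p_obs
p-value (two-sided) = 0.00673
At α=0.05: p < α → reject H₀

reject H₀: yes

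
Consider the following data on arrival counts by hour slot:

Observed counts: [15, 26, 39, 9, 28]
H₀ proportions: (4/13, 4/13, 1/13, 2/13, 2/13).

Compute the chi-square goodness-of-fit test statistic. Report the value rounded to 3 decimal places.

n = 117; E_i = n·p_i = [36.00, 36.00, 9.00, 18.00, 18.00]
χ² = (15−36.00)²/36.00 + (26−36.00)²/36.00 + (39−9.00)²/9.00 + (9−18.00)²/18.00 + (28−18.00)²/18.00 = 125.0833
df = 4

test statistic = 125.083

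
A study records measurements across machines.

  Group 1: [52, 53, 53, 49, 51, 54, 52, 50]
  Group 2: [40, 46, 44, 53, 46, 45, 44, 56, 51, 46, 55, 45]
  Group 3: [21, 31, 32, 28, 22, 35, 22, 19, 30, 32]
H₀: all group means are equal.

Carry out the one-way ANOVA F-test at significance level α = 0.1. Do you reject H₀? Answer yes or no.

reject H₀: yes

Group means [51.75, 47.58, 27.20], grand mean 41.900
SSB = Σnᵢ(x̄ᵢ−x̄)² = 3324.683; SSW = ΣΣ(x−x̄ᵢ)² = 580.017
MSB = 3324.683/2 = 1662.3417; MSW = 580.017/27 = 21.4821
F = MSB/MSW = 77.3826
df = (2, 27)
p-value (upper-tail) = 0.00000
At α=0.1: p < α → reject H₀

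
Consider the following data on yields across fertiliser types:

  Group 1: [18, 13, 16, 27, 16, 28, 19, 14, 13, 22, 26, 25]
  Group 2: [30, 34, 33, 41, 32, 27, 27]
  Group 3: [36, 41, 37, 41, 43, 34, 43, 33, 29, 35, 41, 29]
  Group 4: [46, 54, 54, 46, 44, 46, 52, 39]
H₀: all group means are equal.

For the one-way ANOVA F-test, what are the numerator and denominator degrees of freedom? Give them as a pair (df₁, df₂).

degrees of freedom = [3, 35]

k = 4 groups, N = 39 total
df = (k−1, N−k) = (4−1, 39−4) = (3, 35)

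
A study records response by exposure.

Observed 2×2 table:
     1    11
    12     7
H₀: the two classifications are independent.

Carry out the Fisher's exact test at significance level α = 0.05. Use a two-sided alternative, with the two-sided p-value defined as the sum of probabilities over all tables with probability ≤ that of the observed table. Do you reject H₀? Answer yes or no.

reject H₀: yes

Margins: r₁=12, r₂=19, c₁=13, c₂=18, n=31
p_obs = C(12,1)·C(19,12)/C(31,13); sum pmf over tables with pmf ≤ p_obs
p-value (two-sided) = 0.00338
At α=0.05: p < α → reject H₀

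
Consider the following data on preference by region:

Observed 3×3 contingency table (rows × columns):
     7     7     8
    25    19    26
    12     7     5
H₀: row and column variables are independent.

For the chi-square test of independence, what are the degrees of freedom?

degrees of freedom = 4

df = (r−1)(c−1) = (3−1)·(3−1) = 4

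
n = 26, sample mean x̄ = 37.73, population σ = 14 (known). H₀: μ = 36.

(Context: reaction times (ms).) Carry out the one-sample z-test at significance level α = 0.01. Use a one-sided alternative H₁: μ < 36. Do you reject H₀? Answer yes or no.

reject H₀: no

SE = σ/√n = 14/√26 = 2.7456
z = (x̄−μ₀)/SE = (37.73−36)/2.7456 = 0.6301
p-value (one-sided, H₁ less) = 0.73568
At α=0.01: p ≥ α → fail to reject H₀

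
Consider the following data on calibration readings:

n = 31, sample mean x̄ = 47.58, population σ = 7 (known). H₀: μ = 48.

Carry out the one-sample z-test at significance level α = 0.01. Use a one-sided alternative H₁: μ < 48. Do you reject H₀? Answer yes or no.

SE = σ/√n = 7/√31 = 1.2572
z = (x̄−μ₀)/SE = (47.58−48)/1.2572 = -0.3341
p-value (one-sided, H₁ less) = 0.36916
At α=0.01: p ≥ α → fail to reject H₀

reject H₀: no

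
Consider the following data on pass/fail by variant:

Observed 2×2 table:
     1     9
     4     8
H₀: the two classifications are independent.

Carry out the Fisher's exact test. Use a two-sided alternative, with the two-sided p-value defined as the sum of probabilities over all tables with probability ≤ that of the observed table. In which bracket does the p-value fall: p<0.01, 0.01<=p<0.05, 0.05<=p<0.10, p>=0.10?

p-value bracket: p>=0.10

Margins: r₁=10, r₂=12, c₁=5, c₂=17, n=22
p_obs = C(10,1)·C(12,4)/C(22,5); sum pmf over tables with pmf ≤ p_obs
p-value (two-sided) = 0.32331
→ bracket: p>=0.10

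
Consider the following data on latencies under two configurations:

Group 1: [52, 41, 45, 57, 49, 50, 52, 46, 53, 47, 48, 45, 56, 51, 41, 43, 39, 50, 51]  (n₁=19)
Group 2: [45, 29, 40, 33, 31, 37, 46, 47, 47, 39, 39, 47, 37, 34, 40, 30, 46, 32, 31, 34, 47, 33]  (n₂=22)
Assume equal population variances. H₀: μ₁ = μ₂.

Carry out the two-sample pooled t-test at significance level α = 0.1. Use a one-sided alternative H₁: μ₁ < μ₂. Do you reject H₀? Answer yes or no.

reject H₀: no

x̄₁=48.211, s₁=5.029, n₁=19
x̄₂=38.364, s₂=6.441, n₂=22
s_p² = [18·5.029² + 21·6.441²]/39 = 34.0064
SE = √(s_p²·(1/19+1/22)) = 1.8263
t = (48.211−38.364)/1.8263 = 5.3916
df = 39
p-value (one-sided, H₁ less) = 1.00000
At α=0.1: p ≥ α → fail to reject H₀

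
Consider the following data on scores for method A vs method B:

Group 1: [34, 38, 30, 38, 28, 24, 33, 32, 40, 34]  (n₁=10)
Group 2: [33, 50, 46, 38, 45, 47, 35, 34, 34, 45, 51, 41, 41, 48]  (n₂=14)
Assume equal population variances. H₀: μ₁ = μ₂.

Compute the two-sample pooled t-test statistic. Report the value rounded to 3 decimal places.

test statistic = -3.724

x̄₁=33.100, s₁=4.909, n₁=10
x̄₂=42.000, s₂=6.300, n₂=14
s_p² = [9·4.909² + 13·6.300²]/22 = 33.3136
SE = √(s_p²·(1/10+1/14)) = 2.3898
t = (33.100−42.000)/2.3898 = -3.7242
df = 22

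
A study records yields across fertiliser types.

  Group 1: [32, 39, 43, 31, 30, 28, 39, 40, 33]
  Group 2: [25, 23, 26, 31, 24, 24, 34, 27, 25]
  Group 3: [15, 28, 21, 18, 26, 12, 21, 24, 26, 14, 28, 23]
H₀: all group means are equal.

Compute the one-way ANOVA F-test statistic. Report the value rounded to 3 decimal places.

Group means [35.00, 26.56, 21.33], grand mean 27.000
SSB = Σnᵢ(x̄ᵢ−x̄)² = 963.111; SSW = ΣΣ(x−x̄ᵢ)² = 664.889
MSB = 963.111/2 = 481.5556; MSW = 664.889/27 = 24.6255
F = MSB/MSW = 19.5551
df = (2, 27)

test statistic = 19.555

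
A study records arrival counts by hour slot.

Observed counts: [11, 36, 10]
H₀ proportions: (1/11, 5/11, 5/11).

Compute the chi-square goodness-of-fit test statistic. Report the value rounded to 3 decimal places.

test statistic = 20.232

n = 57; E_i = n·p_i = [5.18, 25.91, 25.91]
χ² = (11−5.18)²/5.18 + (36−25.91)²/25.91 + (10−25.91)²/25.91 = 20.2316
df = 2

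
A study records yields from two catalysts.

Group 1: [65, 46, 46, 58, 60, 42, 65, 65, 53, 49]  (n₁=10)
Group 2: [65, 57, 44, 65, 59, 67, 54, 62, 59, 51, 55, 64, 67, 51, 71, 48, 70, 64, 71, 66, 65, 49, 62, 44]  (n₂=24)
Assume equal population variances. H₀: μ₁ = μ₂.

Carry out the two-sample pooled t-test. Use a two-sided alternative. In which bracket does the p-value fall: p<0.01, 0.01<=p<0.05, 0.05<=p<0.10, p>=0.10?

p-value bracket: p>=0.10

x̄₁=54.900, s₁=8.850, n₁=10
x̄₂=59.583, s₂=8.335, n₂=24
s_p² = [9·8.850² + 23·8.335²]/32 = 71.9604
SE = √(s_p²·(1/10+1/24)) = 3.1929
t = (54.900−59.583)/3.1929 = -1.4668
df = 32
p-value (two-sided) = 0.15219
→ bracket: p>=0.10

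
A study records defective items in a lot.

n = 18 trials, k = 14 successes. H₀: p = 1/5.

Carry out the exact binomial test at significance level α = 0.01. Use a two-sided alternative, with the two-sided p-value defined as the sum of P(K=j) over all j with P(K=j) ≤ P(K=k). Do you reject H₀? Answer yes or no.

Exact binomial: n=18, k=14, p₀=1/5=0.2000
P(X=j) = C(n,j)·p₀^j·(1−p₀)^(n−j); p = Σ P(X=j) over j with P(X=j) ≤ P(X=14)
p-value (two-sided) = 0.00000
At α=0.01: p < α → reject H₀

reject H₀: yes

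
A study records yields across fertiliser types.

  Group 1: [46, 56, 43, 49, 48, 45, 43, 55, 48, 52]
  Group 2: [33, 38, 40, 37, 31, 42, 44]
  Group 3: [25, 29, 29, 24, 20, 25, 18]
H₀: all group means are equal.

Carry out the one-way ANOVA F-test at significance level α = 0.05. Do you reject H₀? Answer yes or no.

Group means [48.50, 37.86, 24.29], grand mean 38.333
SSB = Σnᵢ(x̄ᵢ−x̄)² = 2416.548; SSW = ΣΣ(x−x̄ᵢ)² = 424.786
MSB = 2416.548/2 = 1208.2738; MSW = 424.786/21 = 20.2279
F = MSB/MSW = 59.7331
df = (2, 21)
p-value (upper-tail) = 0.00000
At α=0.05: p < α → reject H₀

reject H₀: yes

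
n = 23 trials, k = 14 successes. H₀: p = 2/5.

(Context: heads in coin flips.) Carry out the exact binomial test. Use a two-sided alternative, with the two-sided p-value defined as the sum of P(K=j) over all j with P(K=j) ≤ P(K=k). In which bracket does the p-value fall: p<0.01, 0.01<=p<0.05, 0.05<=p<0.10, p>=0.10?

Exact binomial: n=23, k=14, p₀=2/5=0.4000
P(X=j) = C(n,j)·p₀^j·(1−p₀)^(n−j); p = Σ P(X=j) over j with P(X=j) ≤ P(X=14)
p-value (two-sided) = 0.05390
→ bracket: 0.05<=p<0.10

p-value bracket: 0.05<=p<0.10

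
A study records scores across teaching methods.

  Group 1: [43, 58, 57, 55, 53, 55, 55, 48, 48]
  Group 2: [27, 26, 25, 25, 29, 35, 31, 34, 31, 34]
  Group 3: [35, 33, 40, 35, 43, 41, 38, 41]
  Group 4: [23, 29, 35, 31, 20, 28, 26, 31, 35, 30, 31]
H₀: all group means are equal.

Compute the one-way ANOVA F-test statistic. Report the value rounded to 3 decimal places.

Group means [52.44, 29.70, 38.25, 29.00], grand mean 36.684
SSB = Σnᵢ(x̄ᵢ−x̄)² = 3392.388; SSW = ΣΣ(x−x̄ᵢ)² = 635.822
MSB = 3392.388/3 = 1130.7961; MSW = 635.822/34 = 18.7007
F = MSB/MSW = 60.4683
df = (3, 34)

test statistic = 60.468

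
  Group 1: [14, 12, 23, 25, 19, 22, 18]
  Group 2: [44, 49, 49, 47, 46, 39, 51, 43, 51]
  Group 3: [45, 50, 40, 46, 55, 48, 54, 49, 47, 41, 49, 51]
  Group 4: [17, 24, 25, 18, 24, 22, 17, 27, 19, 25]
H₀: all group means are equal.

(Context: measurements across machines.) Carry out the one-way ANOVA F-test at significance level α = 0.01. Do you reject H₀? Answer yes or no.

Group means [19.00, 46.56, 47.92, 21.80], grand mean 35.395
SSB = Σnᵢ(x̄ᵢ−x̄)² = 6732.340; SSW = ΣΣ(x−x̄ᵢ)² = 616.739
MSB = 6732.340/3 = 2244.1134; MSW = 616.739/34 = 18.1394
F = MSB/MSW = 123.7150
df = (3, 34)
p-value (upper-tail) = 0.00000
At α=0.01: p < α → reject H₀

reject H₀: yes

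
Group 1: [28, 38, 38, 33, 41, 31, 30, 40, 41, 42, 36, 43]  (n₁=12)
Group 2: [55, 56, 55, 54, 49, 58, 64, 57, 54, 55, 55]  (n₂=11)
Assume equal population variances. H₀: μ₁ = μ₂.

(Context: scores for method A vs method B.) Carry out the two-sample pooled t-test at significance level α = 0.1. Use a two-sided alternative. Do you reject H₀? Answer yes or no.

x̄₁=36.750, s₁=5.101, n₁=12
x̄₂=55.636, s₂=3.585, n₂=11
s_p² = [11·5.101² + 10·3.585²]/21 = 19.7522
SE = √(s_p²·(1/12+1/11)) = 1.8552
t = (36.750−55.636)/1.8552 = -10.1804
df = 21
p-value (two-sided) = 0.00000
At α=0.1: p < α → reject H₀

reject H₀: yes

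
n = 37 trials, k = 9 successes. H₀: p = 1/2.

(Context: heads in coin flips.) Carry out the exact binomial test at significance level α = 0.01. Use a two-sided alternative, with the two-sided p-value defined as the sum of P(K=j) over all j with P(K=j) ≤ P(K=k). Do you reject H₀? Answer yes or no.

Exact binomial: n=37, k=9, p₀=1/2=0.5000
P(X=j) = C(n,j)·p₀^j·(1−p₀)^(n−j); p = Σ P(X=j) over j with P(X=j) ≤ P(X=9)
p-value (two-sided) = 0.00256
At α=0.01: p < α → reject H₀

reject H₀: yes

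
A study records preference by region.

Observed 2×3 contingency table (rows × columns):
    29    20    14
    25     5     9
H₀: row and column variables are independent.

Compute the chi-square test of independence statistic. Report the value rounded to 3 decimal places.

Row totals [63, 39], col totals [54, 25, 23], n=102
χ² = (29−33.35)²/33.35 + (20−15.44)²/15.44 + (14−14.21)²/14.21 + (25−20.65)²/20.65 + (5−9.56)²/9.56 + (9−8.79)²/8.79 = 5.0138
df = 2

test statistic = 5.014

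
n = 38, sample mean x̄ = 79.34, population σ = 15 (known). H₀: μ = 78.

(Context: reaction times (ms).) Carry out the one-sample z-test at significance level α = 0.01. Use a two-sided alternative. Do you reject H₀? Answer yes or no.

reject H₀: no

SE = σ/√n = 15/√38 = 2.4333
z = (x̄−μ₀)/SE = (79.34−78)/2.4333 = 0.5507
p-value (two-sided) = 0.58185
At α=0.01: p ≥ α → fail to reject H₀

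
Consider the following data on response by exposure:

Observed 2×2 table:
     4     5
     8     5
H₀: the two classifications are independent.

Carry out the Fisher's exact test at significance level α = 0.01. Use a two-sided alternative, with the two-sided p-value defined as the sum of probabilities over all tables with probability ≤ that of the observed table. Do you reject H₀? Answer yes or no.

Margins: r₁=9, r₂=13, c₁=12, c₂=10, n=22
p_obs = C(9,4)·C(13,8)/C(22,12); sum pmf over tables with pmf ≤ p_obs
p-value (two-sided) = 0.66563
At α=0.01: p ≥ α → fail to reject H₀

reject H₀: no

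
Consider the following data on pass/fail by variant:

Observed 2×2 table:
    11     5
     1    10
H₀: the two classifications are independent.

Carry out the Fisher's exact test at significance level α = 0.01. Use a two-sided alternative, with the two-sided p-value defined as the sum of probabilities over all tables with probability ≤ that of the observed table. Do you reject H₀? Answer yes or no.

Margins: r₁=16, r₂=11, c₁=12, c₂=15, n=27
p_obs = C(16,11)·C(11,1)/C(27,12); sum pmf over tables with pmf ≤ p_obs
p-value (two-sided) = 0.00472
At α=0.01: p < α → reject H₀

reject H₀: yes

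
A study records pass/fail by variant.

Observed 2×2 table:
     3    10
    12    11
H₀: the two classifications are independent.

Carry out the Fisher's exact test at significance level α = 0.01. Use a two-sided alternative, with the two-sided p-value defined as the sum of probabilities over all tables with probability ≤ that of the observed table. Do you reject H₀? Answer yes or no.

Margins: r₁=13, r₂=23, c₁=15, c₂=21, n=36
p_obs = C(13,3)·C(23,12)/C(36,15); sum pmf over tables with pmf ≤ p_obs
p-value (two-sided) = 0.15896
At α=0.01: p ≥ α → fail to reject H₀

reject H₀: no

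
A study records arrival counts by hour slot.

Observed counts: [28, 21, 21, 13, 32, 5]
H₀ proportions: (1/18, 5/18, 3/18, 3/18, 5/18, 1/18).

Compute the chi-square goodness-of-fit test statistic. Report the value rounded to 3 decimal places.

test statistic = 75.800

n = 120; E_i = n·p_i = [6.67, 33.33, 20.00, 20.00, 33.33, 6.67]
χ² = (28−6.67)²/6.67 + (21−33.33)²/33.33 + (21−20.00)²/20.00 + (13−20.00)²/20.00 + (32−33.33)²/33.33 + (5−6.67)²/6.67 = 75.8000
df = 5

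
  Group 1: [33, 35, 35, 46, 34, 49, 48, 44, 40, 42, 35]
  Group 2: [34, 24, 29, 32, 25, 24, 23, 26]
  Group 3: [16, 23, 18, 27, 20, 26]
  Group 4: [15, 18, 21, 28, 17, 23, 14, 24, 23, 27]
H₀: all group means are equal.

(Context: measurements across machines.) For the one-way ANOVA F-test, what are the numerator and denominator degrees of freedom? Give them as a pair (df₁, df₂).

k = 4 groups, N = 35 total
df = (k−1, N−k) = (4−1, 35−4) = (3, 31)

degrees of freedom = [3, 31]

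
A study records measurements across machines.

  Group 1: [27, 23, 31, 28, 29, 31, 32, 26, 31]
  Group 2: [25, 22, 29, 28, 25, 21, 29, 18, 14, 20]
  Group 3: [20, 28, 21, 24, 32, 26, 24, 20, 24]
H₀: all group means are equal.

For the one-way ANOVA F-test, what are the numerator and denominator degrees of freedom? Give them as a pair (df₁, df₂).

degrees of freedom = [2, 25]

k = 3 groups, N = 28 total
df = (k−1, N−k) = (3−1, 28−3) = (2, 25)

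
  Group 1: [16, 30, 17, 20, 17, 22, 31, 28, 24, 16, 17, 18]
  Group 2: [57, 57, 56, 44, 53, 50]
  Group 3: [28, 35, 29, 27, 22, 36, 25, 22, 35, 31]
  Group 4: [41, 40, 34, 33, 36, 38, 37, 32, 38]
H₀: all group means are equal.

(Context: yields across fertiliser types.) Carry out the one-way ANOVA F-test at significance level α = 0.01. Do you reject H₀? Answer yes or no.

reject H₀: yes

Group means [21.33, 52.83, 29.00, 36.56], grand mean 32.216
SSB = Σnᵢ(x̄ᵢ−x̄)² = 4244.548; SSW = ΣΣ(x−x̄ᵢ)² = 797.722
MSB = 4244.548/3 = 1414.8493; MSW = 797.722/33 = 24.1734
F = MSB/MSW = 58.5292
df = (3, 33)
p-value (upper-tail) = 0.00000
At α=0.01: p < α → reject H₀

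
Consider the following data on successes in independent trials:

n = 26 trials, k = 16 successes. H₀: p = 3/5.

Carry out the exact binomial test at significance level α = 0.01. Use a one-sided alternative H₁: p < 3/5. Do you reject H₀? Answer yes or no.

reject H₀: no

Exact binomial: n=26, k=16, p₀=3/5=0.6000
P(X≤16) from Σ C(n,i)·p₀^i·(1−p₀)^(n−i)
p-value (one-sided, H₁ less) = 0.63582
At α=0.01: p ≥ α → fail to reject H₀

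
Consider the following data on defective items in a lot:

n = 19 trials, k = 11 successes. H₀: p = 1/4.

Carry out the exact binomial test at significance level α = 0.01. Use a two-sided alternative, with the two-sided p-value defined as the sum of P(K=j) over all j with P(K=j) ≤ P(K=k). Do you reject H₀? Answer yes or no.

reject H₀: yes

Exact binomial: n=19, k=11, p₀=1/4=0.2500
P(X=j) = C(n,j)·p₀^j·(1−p₀)^(n−j); p = Σ P(X=j) over j with P(X=j) ≤ P(X=11)
p-value (two-sided) = 0.00229
At α=0.01: p < α → reject H₀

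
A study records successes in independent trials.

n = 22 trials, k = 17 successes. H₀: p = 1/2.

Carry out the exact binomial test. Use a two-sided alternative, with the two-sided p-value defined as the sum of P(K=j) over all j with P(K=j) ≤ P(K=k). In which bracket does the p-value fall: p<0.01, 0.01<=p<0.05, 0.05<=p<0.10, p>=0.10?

p-value bracket: 0.01<=p<0.05

Exact binomial: n=22, k=17, p₀=1/2=0.5000
P(X=j) = C(n,j)·p₀^j·(1−p₀)^(n−j); p = Σ P(X=j) over j with P(X=j) ≤ P(X=17)
p-value (two-sided) = 0.01690
→ bracket: 0.01<=p<0.05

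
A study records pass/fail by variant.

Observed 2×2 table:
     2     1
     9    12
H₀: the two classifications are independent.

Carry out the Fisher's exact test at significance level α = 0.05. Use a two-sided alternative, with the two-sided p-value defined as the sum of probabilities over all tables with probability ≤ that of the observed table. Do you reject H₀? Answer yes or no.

reject H₀: no

Margins: r₁=3, r₂=21, c₁=11, c₂=13, n=24
p_obs = C(3,2)·C(21,9)/C(24,11); sum pmf over tables with pmf ≤ p_obs
p-value (two-sided) = 0.57609
At α=0.05: p ≥ α → fail to reject H₀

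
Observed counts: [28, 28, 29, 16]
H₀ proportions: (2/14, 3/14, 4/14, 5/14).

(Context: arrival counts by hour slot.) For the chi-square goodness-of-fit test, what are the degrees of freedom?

degrees of freedom = 3

df = k − 1 = 4 − 1 = 3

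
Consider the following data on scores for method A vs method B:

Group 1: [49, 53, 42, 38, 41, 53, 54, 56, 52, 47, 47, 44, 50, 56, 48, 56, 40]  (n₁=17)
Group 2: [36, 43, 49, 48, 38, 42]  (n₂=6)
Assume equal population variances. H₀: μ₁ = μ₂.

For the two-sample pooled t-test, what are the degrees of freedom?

df = n₁ + n₂ − 2 = 17 + 6 − 2 = 21

degrees of freedom = 21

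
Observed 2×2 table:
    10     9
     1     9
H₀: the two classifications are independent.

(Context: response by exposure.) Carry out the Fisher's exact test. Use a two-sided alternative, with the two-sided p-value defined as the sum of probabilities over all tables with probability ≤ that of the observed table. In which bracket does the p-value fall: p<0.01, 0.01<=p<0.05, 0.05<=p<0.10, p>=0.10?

Margins: r₁=19, r₂=10, c₁=11, c₂=18, n=29
p_obs = C(19,10)·C(10,1)/C(29,11); sum pmf over tables with pmf ≤ p_obs
p-value (two-sided) = 0.04364
→ bracket: 0.01<=p<0.05

p-value bracket: 0.01<=p<0.05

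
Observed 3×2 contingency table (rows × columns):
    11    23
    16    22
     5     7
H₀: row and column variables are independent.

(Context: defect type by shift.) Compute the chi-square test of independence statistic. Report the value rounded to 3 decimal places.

test statistic = 0.799

Row totals [34, 38, 12], col totals [32, 52], n=84
χ² = (11−12.95)²/12.95 + (23−21.05)²/21.05 + (16−14.48)²/14.48 + (22−23.52)²/23.52 + (5−4.57)²/4.57 + (7−7.43)²/7.43 = 0.7994
df = 2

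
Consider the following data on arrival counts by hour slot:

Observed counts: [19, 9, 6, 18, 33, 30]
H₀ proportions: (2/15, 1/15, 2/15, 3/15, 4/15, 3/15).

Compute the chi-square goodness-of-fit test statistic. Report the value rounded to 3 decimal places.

n = 115; E_i = n·p_i = [15.33, 7.67, 15.33, 23.00, 30.67, 23.00]
χ² = (19−15.33)²/15.33 + (9−7.67)²/7.67 + (6−15.33)²/15.33 + (18−23.00)²/23.00 + (33−30.67)²/30.67 + (30−23.00)²/23.00 = 10.1848
df = 5

test statistic = 10.185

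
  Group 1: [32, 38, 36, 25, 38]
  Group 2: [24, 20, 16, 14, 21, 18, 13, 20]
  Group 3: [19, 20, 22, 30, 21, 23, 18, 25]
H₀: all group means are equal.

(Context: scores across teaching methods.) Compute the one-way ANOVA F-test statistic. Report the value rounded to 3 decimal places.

test statistic = 21.352

Group means [33.80, 18.25, 22.25], grand mean 23.476
SSB = Σnᵢ(x̄ᵢ−x̄)² = 763.438; SSW = ΣΣ(x−x̄ᵢ)² = 321.800
MSB = 763.438/2 = 381.7190; MSW = 321.800/18 = 17.8778
F = MSB/MSW = 21.3516
df = (2, 18)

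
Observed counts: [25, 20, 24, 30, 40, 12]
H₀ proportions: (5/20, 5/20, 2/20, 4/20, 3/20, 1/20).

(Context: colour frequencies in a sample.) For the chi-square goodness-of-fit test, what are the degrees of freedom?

degrees of freedom = 5

df = k − 1 = 6 − 1 = 5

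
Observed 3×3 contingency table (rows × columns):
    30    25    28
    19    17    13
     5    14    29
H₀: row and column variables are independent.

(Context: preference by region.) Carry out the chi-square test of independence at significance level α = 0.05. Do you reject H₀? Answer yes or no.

reject H₀: yes

Row totals [83, 49, 48], col totals [54, 56, 70], n=180
χ² = (30−24.90)²/24.90 + (25−25.82)²/25.82 + (28−32.28)²/32.28 + (19−14.70)²/14.70 + (17−15.24)²/15.24 + (13−19.06)²/19.06 + (5−14.40)²/14.40 + (14−14.93)²/14.93 + (29−18.67)²/18.67 = 16.9367
df = 4
p-value (upper-tail) = 0.00199
At α=0.05: p < α → reject H₀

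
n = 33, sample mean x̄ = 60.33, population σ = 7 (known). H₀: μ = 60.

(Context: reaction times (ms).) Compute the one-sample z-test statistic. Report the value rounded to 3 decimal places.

test statistic = 0.271

SE = σ/√n = 7/√33 = 1.2185
z = (x̄−μ₀)/SE = (60.33−60)/1.2185 = 0.2708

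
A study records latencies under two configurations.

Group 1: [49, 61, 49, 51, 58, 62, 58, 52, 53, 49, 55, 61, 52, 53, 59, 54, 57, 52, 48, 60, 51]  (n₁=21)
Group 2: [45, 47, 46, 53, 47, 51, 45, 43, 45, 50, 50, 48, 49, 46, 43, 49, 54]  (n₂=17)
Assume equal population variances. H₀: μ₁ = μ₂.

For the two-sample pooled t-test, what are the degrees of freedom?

df = n₁ + n₂ − 2 = 21 + 17 − 2 = 36

degrees of freedom = 36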